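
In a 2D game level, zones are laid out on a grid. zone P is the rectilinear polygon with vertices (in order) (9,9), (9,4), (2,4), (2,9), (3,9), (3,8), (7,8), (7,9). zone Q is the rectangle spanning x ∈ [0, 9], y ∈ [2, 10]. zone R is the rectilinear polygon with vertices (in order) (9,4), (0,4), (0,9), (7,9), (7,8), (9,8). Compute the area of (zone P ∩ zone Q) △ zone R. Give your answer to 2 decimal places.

|zone P ∩ zone Q| = 31.
|(zone P ∩ zone Q) ∩ zone R| = 29.
|(zone P ∩ zone Q) △ zone R| = 31 + 43 − 58 = 16.00.

16.00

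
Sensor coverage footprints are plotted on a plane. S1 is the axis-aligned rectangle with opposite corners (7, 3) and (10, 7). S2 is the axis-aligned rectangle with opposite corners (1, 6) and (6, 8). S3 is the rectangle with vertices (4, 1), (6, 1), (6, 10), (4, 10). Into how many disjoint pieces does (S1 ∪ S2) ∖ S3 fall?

2

(S1 ∪ S2) ∖ S3 splits into 2 disjoint pieces (area 12, area 6).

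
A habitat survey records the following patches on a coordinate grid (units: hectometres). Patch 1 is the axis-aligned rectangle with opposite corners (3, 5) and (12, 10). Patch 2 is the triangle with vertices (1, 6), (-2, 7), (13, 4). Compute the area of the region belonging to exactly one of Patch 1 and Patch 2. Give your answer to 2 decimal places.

|Patch 1| = 45, |Patch 2| = 3, |Patch 1∩Patch 2| = 1.1667.
|Patch 1 △ Patch 2| = |Patch 1| + |Patch 2| − 2·|Patch 1∩Patch 2| = 45 + 3 − 2.3333 = 45.67.

45.67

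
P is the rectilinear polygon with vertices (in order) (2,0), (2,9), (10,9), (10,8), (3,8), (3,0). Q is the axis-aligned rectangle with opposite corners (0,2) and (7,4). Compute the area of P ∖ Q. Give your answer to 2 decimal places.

14.00

|P| = 16, |P∩Q| = 2.
|P ∖ Q| = |P| − |P∩Q| = 16 − 2 = 14.00.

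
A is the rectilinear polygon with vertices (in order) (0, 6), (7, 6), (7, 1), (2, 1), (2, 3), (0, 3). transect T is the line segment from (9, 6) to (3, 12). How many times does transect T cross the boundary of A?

0

The segment lies entirely outside A and never meets its boundary.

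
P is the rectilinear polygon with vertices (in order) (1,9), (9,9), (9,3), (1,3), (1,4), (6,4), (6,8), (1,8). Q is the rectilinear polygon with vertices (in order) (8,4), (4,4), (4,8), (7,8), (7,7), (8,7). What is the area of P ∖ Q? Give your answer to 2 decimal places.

21.00

|P| = 28, |P∩Q| = 7.
|P ∖ Q| = |P| − |P∩Q| = 28 − 7 = 21.00.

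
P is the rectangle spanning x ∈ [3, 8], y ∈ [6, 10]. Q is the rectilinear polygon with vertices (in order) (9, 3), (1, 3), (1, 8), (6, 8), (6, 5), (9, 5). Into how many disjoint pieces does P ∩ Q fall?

P ∩ Q is a single connected region.

1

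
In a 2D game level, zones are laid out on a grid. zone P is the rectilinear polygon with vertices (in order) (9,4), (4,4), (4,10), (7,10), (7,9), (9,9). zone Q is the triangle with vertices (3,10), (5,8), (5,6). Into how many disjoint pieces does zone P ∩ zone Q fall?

1

zone P ∩ zone Q is a single connected region.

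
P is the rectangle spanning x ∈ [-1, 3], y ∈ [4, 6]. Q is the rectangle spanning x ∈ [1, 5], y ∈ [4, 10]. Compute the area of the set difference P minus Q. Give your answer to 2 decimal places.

|P∩Q|: x∈[1,3], y∈[4,6] → 2·2 = 4.
|P| = 8.
|P ∖ Q| = |P| − |P∩Q| = 8 − 4 = 4.00.

4.00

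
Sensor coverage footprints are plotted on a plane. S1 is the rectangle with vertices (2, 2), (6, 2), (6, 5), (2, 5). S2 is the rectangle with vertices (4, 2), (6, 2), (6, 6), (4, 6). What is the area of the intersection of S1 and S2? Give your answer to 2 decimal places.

|S1∩S2|: x∈[4,6], y∈[2,5] → 2·3 = 6.

6.00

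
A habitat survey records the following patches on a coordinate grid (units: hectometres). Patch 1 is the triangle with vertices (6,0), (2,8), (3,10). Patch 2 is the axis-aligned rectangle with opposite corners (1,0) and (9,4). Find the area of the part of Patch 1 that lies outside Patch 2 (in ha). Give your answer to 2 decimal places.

6.40

|Patch 1| = 8, |Patch 1∩Patch 2| = 1.6.
|Patch 1 ∖ Patch 2| = |Patch 1| − |Patch 1∩Patch 2| = 8 − 1.6 = 6.40.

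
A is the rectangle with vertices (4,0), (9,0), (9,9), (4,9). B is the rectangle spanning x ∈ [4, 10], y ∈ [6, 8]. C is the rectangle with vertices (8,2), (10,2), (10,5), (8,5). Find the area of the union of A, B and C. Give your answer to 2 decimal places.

By inclusion–exclusion:
Individual areas: |A| = 45, |B| = 12, |C| = 6.
|A∩B|: x∈[4,9], y∈[6,8] → 5·2 = 10.
|A∩C|: x∈[8,9], y∈[2,5] → 1·3 = 3.
|B∩C| = 0 (no overlap).
|A∩B∩C| = 0.
|A ∪ B ∪ C| = 63 − 13 + 0 = 50.00.

50.00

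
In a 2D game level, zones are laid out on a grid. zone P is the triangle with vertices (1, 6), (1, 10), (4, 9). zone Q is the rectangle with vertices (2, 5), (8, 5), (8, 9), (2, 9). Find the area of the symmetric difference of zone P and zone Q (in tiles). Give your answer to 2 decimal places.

|zone P| = 6, |zone Q| = 24, |zone P∩zone Q| = 2.
|zone P △ zone Q| = |zone P| + |zone Q| − 2·|zone P∩zone Q| = 6 + 24 − 4 = 26.00.

26.00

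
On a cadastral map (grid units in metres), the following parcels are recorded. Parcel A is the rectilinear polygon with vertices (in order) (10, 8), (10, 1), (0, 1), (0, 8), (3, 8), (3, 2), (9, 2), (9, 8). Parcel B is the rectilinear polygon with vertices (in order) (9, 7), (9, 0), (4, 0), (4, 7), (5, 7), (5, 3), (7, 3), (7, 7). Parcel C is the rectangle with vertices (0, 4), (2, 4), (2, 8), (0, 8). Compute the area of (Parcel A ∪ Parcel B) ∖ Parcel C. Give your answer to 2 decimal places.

48.00

|Parcel A ∪ Parcel B| = 56.
|(Parcel A ∪ Parcel B) ∩ Parcel C| = 8.
|(Parcel A ∪ Parcel B) ∖ Parcel C| = 56 − 8 = 48.00.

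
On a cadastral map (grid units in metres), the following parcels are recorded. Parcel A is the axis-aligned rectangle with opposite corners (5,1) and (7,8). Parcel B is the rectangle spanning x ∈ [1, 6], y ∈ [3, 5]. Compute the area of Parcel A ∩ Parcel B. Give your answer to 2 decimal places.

2.00

|Parcel A∩Parcel B|: x∈[5,6], y∈[3,5] → 1·2 = 2.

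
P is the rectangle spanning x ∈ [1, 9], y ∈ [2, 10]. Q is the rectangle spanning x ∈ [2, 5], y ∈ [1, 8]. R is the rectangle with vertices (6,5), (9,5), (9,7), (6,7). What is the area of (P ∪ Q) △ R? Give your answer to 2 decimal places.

|P ∪ Q| = 67.
|(P ∪ Q) ∩ R| = 6.
|(P ∪ Q) △ R| = 67 + 6 − 12 = 61.00.

61.00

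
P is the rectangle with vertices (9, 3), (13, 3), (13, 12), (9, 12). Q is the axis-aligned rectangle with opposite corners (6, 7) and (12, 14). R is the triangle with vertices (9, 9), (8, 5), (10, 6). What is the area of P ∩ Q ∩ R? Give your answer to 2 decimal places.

0.67

The intersection is the polygon with vertices (9,7), (9,9), (9.667,7).
By the shoelace formula its area is 0.67.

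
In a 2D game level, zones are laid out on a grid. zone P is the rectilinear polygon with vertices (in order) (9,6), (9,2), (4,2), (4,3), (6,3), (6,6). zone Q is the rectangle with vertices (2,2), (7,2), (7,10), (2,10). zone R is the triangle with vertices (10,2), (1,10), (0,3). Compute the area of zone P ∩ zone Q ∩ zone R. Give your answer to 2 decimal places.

3.76

The intersection is the polygon with vertices (4,3), (6,3), (6,5.556), (7,4.667), (7,2.3), (4,2.6).
By the shoelace formula its area is 3.76.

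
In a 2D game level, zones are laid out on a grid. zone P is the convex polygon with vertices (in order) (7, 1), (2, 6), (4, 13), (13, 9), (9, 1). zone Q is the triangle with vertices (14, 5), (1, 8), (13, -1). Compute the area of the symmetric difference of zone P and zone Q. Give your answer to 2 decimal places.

|zone P| = 78.5, |zone Q| = 40.5, |zone P∩zone Q| = 21.8918.
|zone P △ zone Q| = |zone P| + |zone Q| − 2·|zone P∩zone Q| = 78.5 + 40.5 − 43.7837 = 75.22.

75.22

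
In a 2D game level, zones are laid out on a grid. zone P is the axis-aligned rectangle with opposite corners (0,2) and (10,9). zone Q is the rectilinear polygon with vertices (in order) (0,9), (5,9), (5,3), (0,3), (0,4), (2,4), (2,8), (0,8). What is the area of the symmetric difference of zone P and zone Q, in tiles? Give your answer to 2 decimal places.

|zone P| = 70, |zone Q| = 22, |zone P∩zone Q| = 22.
|zone P △ zone Q| = |zone P| + |zone Q| − 2·|zone P∩zone Q| = 70 + 22 − 44 = 48.00.

48.00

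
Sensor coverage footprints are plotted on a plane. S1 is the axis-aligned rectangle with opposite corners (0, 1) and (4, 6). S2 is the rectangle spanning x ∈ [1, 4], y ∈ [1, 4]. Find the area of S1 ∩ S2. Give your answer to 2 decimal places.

9.00

|S1∩S2|: x∈[1,4], y∈[1,4] → 3·3 = 9.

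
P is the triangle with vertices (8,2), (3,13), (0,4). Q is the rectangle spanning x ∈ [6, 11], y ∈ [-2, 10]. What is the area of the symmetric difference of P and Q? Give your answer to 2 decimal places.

|P| = 39, |Q| = 60, |P∩Q| = 3.9.
|P △ Q| = |P| + |Q| − 2·|P∩Q| = 39 + 60 − 7.8 = 91.20.

91.20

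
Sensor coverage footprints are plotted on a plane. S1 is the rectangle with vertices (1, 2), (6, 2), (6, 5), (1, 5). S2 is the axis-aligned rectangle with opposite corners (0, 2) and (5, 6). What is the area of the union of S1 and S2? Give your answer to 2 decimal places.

By inclusion–exclusion:
Individual areas: |S1| = 15, |S2| = 20.
|S1∩S2|: x∈[1,5], y∈[2,5] → 4·3 = 12.
|S1 ∪ S2| = 35 − 12 = 23.00.

23.00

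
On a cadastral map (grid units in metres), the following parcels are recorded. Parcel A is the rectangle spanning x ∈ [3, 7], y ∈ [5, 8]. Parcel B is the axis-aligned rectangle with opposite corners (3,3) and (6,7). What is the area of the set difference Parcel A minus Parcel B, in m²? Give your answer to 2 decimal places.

|Parcel A∩Parcel B|: x∈[3,6], y∈[5,7] → 3·2 = 6.
|Parcel A| = 12.
|Parcel A ∖ Parcel B| = |Parcel A| − |Parcel A∩Parcel B| = 12 − 6 = 6.00.

6.00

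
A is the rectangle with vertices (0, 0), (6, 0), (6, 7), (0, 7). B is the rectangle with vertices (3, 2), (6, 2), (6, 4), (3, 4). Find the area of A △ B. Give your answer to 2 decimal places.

|A∩B|: x∈[3,6], y∈[2,4] → 3·2 = 6.
|A △ B| = |A| + |B| − 2·|A∩B| = 42 + 6 − 12 = 36.00.

36.00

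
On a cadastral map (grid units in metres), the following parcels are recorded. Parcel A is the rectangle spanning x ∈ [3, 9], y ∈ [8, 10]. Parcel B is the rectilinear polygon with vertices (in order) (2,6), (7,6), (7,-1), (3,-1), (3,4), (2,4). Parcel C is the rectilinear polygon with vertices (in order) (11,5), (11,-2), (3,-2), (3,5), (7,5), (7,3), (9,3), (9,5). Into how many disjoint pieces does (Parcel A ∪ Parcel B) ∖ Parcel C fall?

(Parcel A ∪ Parcel B) ∖ Parcel C splits into 2 disjoint pieces (area 12, area 6).

2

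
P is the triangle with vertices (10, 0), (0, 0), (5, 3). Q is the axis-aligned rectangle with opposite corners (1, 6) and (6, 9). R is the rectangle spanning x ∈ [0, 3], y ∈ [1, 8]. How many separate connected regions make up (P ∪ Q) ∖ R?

(P ∪ Q) ∖ R splits into 2 disjoint pieces (area 14.4667, area 11).

2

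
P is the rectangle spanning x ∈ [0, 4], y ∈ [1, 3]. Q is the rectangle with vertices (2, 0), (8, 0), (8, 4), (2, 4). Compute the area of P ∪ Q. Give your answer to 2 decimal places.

By inclusion–exclusion:
Individual areas: |P| = 8, |Q| = 24.
|P∩Q|: x∈[2,4], y∈[1,3] → 2·2 = 4.
|P ∪ Q| = 32 − 4 = 28.00.

28.00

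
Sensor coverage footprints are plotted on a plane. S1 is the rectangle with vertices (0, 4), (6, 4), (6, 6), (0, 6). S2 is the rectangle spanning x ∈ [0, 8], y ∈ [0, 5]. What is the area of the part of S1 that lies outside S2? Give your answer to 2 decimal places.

6.00

|S1∩S2|: x∈[0,6], y∈[4,5] → 6·1 = 6.
|S1| = 12.
|S1 ∖ S2| = |S1| − |S1∩S2| = 12 − 6 = 6.00.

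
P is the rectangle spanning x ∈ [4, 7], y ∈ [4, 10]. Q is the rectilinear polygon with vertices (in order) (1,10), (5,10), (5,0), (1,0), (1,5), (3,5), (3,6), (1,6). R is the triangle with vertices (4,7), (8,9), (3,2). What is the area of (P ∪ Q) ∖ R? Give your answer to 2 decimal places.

41.45

|P ∪ Q| = 50.
|(P ∪ Q) ∩ R| = 8.55.
|(P ∪ Q) ∖ R| = 50 − 8.55 = 41.45.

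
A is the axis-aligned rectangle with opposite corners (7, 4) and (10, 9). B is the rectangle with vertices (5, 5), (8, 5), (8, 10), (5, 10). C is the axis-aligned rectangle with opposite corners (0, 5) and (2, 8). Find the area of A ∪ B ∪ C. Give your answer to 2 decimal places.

32.00

By inclusion–exclusion:
Individual areas: |A| = 15, |B| = 15, |C| = 6.
|A∩B|: x∈[7,8], y∈[5,9] → 1·4 = 4.
|A∩C| = 0 (no overlap).
|B∩C| = 0 (no overlap).
|A∩B∩C| = 0.
|A ∪ B ∪ C| = 36 − 4 + 0 = 32.00.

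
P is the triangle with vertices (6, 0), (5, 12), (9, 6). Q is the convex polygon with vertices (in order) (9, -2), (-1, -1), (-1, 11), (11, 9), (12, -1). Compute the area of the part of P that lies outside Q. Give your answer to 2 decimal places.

|P| = 21, |P∩Q| = 19.669.
|P ∖ Q| = |P| − |P∩Q| = 21 − 19.669 = 1.33.

1.33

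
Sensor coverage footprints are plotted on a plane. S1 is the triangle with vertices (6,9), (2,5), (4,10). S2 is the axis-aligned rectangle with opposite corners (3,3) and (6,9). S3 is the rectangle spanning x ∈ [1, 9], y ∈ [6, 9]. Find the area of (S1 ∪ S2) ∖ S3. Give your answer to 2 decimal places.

|S1 ∪ S2| = 19.95.
|(S1 ∪ S2) ∩ S3| = 9.45.
|(S1 ∪ S2) ∖ S3| = 19.95 − 9.45 = 10.50.

10.50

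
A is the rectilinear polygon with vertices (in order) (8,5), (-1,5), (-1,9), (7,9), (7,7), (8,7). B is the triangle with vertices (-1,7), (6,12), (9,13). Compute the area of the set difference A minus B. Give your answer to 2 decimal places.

|A| = 34, |A∩B| = 0.5333.
|A ∖ B| = |A| − |A∩B| = 34 − 0.5333 = 33.47.

33.47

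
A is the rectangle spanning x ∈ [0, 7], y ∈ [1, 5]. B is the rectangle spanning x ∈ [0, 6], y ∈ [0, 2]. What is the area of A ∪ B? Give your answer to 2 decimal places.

34.00

By inclusion–exclusion:
Individual areas: |A| = 28, |B| = 12.
|A∩B|: x∈[0,6], y∈[1,2] → 6·1 = 6.
|A ∪ B| = 40 − 6 = 34.00.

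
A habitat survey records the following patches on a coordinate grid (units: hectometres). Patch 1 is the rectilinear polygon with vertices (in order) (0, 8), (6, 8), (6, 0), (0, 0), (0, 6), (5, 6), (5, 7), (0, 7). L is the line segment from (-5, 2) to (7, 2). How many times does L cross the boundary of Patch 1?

2

The segment meets the boundary at (6,2), (0,2).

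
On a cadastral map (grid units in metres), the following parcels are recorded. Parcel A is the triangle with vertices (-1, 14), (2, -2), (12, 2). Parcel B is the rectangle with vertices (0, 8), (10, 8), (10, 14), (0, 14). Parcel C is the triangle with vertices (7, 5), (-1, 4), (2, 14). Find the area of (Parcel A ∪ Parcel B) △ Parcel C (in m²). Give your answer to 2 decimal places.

|Parcel A ∪ Parcel B| = 132.0801.
|(Parcel A ∪ Parcel B) ∩ Parcel C| = 35.1089.
|(Parcel A ∪ Parcel B) △ Parcel C| = 132.0801 + 38.5 − 70.2179 = 100.36.

100.36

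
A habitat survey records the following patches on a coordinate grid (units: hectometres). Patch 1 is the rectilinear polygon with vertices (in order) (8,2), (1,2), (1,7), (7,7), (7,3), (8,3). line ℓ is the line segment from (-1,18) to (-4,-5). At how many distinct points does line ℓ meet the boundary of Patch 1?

The segment lies entirely outside Patch 1 and never meets its boundary.

0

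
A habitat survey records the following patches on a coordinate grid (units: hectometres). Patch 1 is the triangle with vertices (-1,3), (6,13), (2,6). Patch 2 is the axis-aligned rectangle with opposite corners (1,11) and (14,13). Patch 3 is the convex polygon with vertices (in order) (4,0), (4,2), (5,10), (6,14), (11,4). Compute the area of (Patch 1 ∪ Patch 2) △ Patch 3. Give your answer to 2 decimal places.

|Patch 1 ∪ Patch 2| = 30.2429.
|(Patch 1 ∪ Patch 2) ∩ Patch 3| = 3.
|(Patch 1 ∪ Patch 2) △ Patch 3| = 30.2429 + 49 − 6 = 73.24.

73.24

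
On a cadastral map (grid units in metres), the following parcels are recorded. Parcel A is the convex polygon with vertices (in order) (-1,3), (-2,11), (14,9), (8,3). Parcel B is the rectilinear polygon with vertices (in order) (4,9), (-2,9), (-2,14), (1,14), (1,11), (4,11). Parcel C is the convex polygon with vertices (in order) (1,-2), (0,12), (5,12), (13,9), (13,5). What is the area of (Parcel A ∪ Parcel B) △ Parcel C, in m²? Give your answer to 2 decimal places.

66.97

|Parcel A ∪ Parcel B| = 101.5.
|(Parcel A ∪ Parcel B) ∩ Parcel C| = 77.7634.
|(Parcel A ∪ Parcel B) △ Parcel C| = 101.5 + 121 − 155.5268 = 66.97.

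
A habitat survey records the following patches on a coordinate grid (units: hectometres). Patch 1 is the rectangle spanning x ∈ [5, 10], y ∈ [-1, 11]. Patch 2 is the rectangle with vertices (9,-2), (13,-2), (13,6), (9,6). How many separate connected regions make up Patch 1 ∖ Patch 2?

Patch 1 ∖ Patch 2 is a single connected region.

1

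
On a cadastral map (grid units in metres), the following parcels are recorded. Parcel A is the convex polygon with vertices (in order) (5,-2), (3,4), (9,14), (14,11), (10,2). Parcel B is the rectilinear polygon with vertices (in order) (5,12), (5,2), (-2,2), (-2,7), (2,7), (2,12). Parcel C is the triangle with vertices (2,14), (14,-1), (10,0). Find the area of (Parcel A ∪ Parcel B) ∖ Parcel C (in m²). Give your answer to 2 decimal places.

|Parcel A ∪ Parcel B| = 131.8333.
|(Parcel A ∪ Parcel B) ∩ Parcel C| = 14.1653.
|(Parcel A ∪ Parcel B) ∖ Parcel C| = 131.8333 − 14.1653 = 117.67.

117.67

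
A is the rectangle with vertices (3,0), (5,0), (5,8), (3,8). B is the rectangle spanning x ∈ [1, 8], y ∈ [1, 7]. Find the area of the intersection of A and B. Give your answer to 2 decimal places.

|A∩B|: x∈[3,5], y∈[1,7] → 2·6 = 12.

12.00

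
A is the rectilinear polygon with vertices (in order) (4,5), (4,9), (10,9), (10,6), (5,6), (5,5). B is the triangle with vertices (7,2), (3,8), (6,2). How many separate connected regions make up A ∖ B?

2

A ∖ B splits into 2 disjoint pieces (area 0.25, area 18.25).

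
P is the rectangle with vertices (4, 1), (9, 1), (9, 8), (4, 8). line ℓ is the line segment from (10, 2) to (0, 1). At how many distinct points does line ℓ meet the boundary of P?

2

The segment meets the boundary at (4,1.4), (9,1.9).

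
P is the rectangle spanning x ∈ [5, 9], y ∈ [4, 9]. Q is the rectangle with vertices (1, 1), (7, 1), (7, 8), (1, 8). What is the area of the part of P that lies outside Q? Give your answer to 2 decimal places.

12.00

|P∩Q|: x∈[5,7], y∈[4,8] → 2·4 = 8.
|P| = 20.
|P ∖ Q| = |P| − |P∩Q| = 20 − 8 = 12.00.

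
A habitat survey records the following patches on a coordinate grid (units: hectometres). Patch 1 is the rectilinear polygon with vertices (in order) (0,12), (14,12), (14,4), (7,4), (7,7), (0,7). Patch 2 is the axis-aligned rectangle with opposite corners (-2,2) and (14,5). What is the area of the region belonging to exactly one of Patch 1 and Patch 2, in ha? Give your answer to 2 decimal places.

|Patch 1| = 91, |Patch 2| = 48, |Patch 1∩Patch 2| = 7.
|Patch 1 △ Patch 2| = |Patch 1| + |Patch 2| − 2·|Patch 1∩Patch 2| = 91 + 48 − 14 = 125.00.

125.00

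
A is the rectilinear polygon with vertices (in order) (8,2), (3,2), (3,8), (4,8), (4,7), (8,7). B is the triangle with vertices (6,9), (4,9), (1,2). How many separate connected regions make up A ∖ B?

A ∖ B splits into 2 disjoint pieces (area 23.2714, area 0.381).

2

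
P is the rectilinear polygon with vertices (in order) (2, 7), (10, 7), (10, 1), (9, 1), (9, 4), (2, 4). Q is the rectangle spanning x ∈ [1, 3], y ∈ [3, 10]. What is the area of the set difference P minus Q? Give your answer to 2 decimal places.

24.00

|P| = 27, |P∩Q| = 3.
|P ∖ Q| = |P| − |P∩Q| = 27 − 3 = 24.00.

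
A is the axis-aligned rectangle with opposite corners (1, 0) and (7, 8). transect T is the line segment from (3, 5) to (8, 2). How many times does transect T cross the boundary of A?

1

The segment meets the boundary at (7,2.6).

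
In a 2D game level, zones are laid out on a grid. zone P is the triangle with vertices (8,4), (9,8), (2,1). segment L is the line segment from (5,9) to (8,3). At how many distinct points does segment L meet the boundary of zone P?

The segment meets the boundary at (7.6,3.8), (6.667,5.667).

2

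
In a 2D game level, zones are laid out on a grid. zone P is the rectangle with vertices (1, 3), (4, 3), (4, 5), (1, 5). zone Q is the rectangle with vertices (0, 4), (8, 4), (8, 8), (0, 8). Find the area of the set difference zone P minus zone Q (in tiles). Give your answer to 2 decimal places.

|zone P∩zone Q|: x∈[1,4], y∈[4,5] → 3·1 = 3.
|zone P| = 6.
|zone P ∖ zone Q| = |zone P| − |zone P∩zone Q| = 6 − 3 = 3.00.

3.00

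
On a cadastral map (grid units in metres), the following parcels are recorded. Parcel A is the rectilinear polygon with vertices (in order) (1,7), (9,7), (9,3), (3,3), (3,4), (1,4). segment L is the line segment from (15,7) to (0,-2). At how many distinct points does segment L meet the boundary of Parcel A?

2

The segment meets the boundary at (9,3.4), (8.333,3).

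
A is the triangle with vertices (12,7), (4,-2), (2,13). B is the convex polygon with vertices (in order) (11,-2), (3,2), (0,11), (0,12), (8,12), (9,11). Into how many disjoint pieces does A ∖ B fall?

3

A ∖ B splits into 3 disjoint pieces (area 4.6061, area 4.6442, area 0.7667).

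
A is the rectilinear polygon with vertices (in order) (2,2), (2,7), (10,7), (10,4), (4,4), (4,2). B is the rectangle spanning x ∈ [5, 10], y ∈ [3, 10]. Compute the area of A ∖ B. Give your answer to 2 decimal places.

13.00

|A| = 28, |A∩B| = 15.
|A ∖ B| = |A| − |A∩B| = 28 − 15 = 13.00.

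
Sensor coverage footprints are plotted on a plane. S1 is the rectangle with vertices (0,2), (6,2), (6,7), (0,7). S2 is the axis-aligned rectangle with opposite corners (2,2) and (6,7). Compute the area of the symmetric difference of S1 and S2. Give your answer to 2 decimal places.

10.00

|S1∩S2|: x∈[2,6], y∈[2,7] → 4·5 = 20.
|S1 △ S2| = |S1| + |S2| − 2·|S1∩S2| = 30 + 20 − 40 = 10.00.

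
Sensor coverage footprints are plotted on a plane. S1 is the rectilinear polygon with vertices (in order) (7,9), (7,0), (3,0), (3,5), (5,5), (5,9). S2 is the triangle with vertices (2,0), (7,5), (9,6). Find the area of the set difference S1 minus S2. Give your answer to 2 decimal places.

|S1| = 28, |S1∩S2| = 1.7143.
|S1 ∖ S2| = |S1| − |S1∩S2| = 28 − 1.7143 = 26.29.

26.29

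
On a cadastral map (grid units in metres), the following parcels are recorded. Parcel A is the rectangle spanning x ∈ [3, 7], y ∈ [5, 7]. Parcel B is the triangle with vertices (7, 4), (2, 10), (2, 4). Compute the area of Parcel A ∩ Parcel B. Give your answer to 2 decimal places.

4.67

The intersection is the polygon with vertices (3,5), (3,7), (4.5,7), (6.167,5).
By the shoelace formula its area is 4.67.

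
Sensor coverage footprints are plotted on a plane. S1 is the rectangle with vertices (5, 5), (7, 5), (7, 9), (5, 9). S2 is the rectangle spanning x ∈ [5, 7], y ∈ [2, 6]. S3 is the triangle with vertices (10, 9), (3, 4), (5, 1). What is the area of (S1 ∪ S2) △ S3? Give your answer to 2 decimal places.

|S1 ∪ S2| = 14.
|(S1 ∪ S2) ∩ S3| = 6.7732.
|(S1 ∪ S2) △ S3| = 14 + 15.5 − 13.5464 = 15.95.

15.95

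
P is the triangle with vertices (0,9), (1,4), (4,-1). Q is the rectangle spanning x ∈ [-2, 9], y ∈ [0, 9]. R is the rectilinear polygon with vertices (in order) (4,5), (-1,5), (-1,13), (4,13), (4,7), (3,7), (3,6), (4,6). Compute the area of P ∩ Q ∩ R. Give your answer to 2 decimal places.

1.60

The intersection is the polygon with vertices (0,9), (1.6,5), (0.8,5).
By the shoelace formula its area is 1.60.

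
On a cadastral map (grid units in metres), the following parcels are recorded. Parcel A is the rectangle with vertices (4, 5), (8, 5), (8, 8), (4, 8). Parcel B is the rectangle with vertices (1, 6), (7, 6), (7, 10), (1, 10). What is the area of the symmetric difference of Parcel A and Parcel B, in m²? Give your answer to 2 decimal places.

|Parcel A∩Parcel B|: x∈[4,7], y∈[6,8] → 3·2 = 6.
|Parcel A △ Parcel B| = |Parcel A| + |Parcel B| − 2·|Parcel A∩Parcel B| = 12 + 24 − 12 = 24.00.

24.00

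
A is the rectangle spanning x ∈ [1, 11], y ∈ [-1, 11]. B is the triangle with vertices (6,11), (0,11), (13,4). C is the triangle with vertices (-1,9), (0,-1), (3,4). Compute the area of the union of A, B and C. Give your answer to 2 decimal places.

By inclusion–exclusion:
Individual areas: |A| = 120, |B| = 21, |C| = 17.5.
|A∩B| = 19.8077.
|A∩C| = 5.8333.
|B∩C| = 0.
|A∩B∩C| = 0.
|A ∪ B ∪ C| = 158.5 − 25.641 + 0 = 132.86.

132.86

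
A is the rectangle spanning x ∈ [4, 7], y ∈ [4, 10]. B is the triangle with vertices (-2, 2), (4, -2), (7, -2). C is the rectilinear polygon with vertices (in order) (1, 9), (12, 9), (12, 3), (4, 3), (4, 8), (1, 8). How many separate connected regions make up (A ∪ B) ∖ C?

(A ∪ B) ∖ C splits into 2 disjoint pieces (area 3, area 6).

2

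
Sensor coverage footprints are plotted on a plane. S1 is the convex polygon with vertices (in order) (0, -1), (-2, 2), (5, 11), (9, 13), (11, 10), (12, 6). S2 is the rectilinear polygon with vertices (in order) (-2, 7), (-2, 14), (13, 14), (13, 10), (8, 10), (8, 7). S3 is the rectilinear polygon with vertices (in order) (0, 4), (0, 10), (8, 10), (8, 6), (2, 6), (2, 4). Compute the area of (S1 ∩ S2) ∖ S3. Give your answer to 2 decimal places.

|S1 ∩ S2| = 26.2222.
|(S1 ∩ S2) ∩ S3| = 14.8333.
|(S1 ∩ S2) ∖ S3| = 26.2222 − 14.8333 = 11.39.

11.39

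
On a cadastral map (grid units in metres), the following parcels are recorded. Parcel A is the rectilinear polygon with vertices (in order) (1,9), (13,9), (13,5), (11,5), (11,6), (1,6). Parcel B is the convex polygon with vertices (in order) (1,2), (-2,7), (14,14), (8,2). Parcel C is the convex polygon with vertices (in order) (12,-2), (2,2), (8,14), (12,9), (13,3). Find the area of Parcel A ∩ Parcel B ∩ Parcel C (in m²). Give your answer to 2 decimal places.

The intersection is the polygon with vertices (10,6), (4,6), (5.5,9), (11.5,9).
By the shoelace formula its area is 18.00.

18.00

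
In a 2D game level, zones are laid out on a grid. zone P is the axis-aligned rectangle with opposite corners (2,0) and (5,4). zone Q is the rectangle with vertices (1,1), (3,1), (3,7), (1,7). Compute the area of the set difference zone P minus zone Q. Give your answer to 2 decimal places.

|zone P∩zone Q|: x∈[2,3], y∈[1,4] → 1·3 = 3.
|zone P| = 12.
|zone P ∖ zone Q| = |zone P| − |zone P∩zone Q| = 12 − 3 = 9.00.

9.00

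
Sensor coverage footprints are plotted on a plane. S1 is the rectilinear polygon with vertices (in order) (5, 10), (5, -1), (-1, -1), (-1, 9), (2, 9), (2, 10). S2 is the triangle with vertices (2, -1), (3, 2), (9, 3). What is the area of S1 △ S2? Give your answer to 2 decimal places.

|S1| = 63, |S2| = 8.5, |S1∩S2| = 5.2619.
|S1 △ S2| = |S1| + |S2| − 2·|S1∩S2| = 63 + 8.5 − 10.5238 = 60.98.

60.98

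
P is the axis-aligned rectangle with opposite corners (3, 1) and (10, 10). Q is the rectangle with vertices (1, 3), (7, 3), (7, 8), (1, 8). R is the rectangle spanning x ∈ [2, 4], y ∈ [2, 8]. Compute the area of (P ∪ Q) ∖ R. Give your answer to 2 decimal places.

|P ∪ Q| = 73.
|(P ∪ Q) ∩ R| = 11.
|(P ∪ Q) ∖ R| = 73 − 11 = 62.00.

62.00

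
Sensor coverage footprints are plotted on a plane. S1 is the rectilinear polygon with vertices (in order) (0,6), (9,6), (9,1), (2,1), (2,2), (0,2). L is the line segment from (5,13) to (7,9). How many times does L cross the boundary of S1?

0

The segment lies entirely outside S1 and never meets its boundary.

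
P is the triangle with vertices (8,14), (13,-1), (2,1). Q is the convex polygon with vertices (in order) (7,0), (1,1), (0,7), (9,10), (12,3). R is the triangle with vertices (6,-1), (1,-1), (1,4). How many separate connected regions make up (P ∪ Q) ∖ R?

1

(P ∪ Q) ∖ R is a single connected region.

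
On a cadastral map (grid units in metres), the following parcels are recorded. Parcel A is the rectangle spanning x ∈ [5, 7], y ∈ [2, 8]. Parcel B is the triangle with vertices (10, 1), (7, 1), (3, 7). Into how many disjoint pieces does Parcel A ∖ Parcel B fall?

Parcel A ∖ Parcel B splits into 2 disjoint pieces (area 7.1429, area 1.3333).

2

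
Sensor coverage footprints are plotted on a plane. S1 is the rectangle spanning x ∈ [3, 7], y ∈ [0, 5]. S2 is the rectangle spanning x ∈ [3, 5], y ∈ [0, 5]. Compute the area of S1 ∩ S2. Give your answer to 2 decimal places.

|S1∩S2|: x∈[3,5], y∈[0,5] → 2·5 = 10.

10.00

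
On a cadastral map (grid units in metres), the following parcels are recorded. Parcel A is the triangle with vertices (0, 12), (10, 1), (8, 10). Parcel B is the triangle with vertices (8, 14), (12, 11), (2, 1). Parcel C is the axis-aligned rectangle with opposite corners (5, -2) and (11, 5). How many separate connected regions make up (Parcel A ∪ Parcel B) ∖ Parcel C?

1

(Parcel A ∪ Parcel B) ∖ Parcel C is a single connected region.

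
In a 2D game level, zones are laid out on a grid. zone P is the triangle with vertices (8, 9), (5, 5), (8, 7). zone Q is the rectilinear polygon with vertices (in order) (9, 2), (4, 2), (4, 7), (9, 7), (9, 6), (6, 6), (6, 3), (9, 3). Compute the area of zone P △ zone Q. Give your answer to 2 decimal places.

|zone P| = 3, |zone Q| = 16, |zone P∩zone Q| = 1.4167.
|zone P △ zone Q| = |zone P| + |zone Q| − 2·|zone P∩zone Q| = 3 + 16 − 2.8333 = 16.17.

16.17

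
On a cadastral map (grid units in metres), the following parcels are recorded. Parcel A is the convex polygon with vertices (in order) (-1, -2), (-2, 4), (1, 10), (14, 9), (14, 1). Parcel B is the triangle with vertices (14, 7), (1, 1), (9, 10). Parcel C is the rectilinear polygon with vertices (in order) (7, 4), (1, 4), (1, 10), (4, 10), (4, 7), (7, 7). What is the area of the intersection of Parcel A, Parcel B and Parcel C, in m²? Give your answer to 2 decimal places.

6.00

The intersection is the polygon with vertices (6.333,7), (7,7), (7,4), (3.667,4).
By the shoelace formula its area is 6.00.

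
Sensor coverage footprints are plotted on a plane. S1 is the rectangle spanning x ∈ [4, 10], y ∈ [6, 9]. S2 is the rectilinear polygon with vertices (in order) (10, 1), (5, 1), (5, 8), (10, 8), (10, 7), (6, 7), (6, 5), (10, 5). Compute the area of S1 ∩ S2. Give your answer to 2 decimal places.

6.00

The intersection is the polygon with vertices (10,7), (6,7), (6,6), (5,6), (5,8), (10,8).
By the shoelace formula its area is 6.00.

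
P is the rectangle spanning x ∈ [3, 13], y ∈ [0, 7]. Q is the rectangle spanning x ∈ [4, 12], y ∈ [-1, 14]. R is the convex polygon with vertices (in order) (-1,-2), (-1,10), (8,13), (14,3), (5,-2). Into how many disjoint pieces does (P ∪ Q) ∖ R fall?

(P ∪ Q) ∖ R splits into 2 disjoint pieces (area 25.5, area 9.6778).

2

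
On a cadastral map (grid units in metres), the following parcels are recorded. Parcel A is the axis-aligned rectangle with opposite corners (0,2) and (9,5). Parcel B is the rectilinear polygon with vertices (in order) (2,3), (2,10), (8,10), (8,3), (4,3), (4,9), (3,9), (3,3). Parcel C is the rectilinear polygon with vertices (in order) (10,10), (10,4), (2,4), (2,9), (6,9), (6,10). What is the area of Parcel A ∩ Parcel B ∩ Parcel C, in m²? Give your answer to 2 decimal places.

5.00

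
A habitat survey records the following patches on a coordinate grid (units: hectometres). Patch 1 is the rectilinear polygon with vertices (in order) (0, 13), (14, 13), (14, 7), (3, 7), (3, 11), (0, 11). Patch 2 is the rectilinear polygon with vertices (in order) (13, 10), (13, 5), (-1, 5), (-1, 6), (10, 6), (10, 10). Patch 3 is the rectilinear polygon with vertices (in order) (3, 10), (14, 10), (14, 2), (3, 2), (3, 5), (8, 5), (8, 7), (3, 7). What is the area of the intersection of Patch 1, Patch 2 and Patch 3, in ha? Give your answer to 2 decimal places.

The intersection is the polygon with vertices (10,10), (13,10), (13,7), (10,7).
By the shoelace formula its area is 9.00.

9.00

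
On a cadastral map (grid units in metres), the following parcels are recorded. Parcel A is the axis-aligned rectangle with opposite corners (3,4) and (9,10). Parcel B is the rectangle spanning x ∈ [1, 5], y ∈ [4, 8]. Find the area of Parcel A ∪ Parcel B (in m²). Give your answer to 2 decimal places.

By inclusion–exclusion:
Individual areas: |Parcel A| = 36, |Parcel B| = 16.
|Parcel A∩Parcel B|: x∈[3,5], y∈[4,8] → 2·4 = 8.
|Parcel A ∪ Parcel B| = 52 − 8 = 44.00.

44.00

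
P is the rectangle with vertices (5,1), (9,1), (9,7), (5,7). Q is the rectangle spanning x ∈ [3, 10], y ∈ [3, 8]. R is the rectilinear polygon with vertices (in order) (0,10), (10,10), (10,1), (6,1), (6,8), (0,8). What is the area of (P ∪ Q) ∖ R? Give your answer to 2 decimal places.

|P ∪ Q| = 43.
|(P ∪ Q) ∩ R| = 26.
|(P ∪ Q) ∖ R| = 43 − 26 = 17.00.

17.00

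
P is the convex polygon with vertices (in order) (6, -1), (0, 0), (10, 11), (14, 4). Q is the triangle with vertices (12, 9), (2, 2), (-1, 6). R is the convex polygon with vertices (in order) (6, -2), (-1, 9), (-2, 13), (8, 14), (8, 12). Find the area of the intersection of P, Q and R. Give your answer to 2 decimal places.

6.23

The intersection is the polygon with vertices (7.42,7.943), (7.079,5.556), (3.006,2.704), (2.781,3.059), (7.168,7.885).
By the shoelace formula its area is 6.23.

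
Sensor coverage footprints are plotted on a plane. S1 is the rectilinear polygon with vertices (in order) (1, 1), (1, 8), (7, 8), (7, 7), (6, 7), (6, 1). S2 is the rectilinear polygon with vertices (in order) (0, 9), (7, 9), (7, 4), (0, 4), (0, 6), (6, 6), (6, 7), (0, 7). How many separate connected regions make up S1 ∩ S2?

S1 ∩ S2 splits into 2 disjoint pieces (area 10, area 6).

2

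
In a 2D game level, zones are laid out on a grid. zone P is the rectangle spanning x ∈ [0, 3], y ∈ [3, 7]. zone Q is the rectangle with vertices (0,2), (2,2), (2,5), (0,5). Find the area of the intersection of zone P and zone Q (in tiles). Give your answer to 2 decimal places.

4.00

|zone P∩zone Q|: x∈[0,2], y∈[3,5] → 2·2 = 4.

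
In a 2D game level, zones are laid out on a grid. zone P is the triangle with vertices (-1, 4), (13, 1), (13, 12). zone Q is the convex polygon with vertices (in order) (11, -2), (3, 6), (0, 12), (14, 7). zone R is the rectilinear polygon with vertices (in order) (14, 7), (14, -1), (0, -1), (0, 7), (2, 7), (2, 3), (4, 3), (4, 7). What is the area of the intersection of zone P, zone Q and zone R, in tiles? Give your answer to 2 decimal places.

The intersection is the polygon with vertices (4,5), (4,6.857), (4.25,7), (13,7), (13,4), (12.067,1.2), (6.636,2.364).
By the shoelace formula its area is 41.17.

41.17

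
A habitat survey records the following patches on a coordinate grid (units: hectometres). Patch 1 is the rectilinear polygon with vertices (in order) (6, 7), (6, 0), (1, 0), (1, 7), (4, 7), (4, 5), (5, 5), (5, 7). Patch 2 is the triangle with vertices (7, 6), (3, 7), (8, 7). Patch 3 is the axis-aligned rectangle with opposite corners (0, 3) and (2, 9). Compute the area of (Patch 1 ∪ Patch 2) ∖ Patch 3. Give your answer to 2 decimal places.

30.75

|Patch 1 ∪ Patch 2| = 34.75.
|(Patch 1 ∪ Patch 2) ∩ Patch 3| = 4.
|(Patch 1 ∪ Patch 2) ∖ Patch 3| = 34.75 − 4 = 30.75.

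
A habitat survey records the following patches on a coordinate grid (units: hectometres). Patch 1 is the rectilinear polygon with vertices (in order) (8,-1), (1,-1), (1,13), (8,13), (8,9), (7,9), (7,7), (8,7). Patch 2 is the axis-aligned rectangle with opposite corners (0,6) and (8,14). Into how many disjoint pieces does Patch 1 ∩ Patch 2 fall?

1

Patch 1 ∩ Patch 2 is a single connected region.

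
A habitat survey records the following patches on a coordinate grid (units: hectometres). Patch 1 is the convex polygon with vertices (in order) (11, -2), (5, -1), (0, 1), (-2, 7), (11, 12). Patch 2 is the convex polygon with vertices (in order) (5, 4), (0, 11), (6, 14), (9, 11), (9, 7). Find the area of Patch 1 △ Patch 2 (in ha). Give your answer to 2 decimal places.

119.69

|Patch 1| = 124.5, |Patch 2| = 53, |Patch 1∩Patch 2| = 28.9052.
|Patch 1 △ Patch 2| = |Patch 1| + |Patch 2| − 2·|Patch 1∩Patch 2| = 124.5 + 53 − 57.8103 = 119.69.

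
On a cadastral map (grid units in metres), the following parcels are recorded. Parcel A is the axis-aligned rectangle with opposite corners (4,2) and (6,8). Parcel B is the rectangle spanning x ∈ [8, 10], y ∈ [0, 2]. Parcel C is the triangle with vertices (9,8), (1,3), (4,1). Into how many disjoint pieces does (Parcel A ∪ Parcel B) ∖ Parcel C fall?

(Parcel A ∪ Parcel B) ∖ Parcel C splits into 3 disjoint pieces (area 1.1571, area 5, area 4).

3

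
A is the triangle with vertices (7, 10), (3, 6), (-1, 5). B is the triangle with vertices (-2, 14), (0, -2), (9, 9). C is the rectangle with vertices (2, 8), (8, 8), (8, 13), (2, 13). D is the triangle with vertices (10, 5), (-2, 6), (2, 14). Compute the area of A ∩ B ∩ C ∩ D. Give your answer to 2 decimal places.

1.07

The intersection is the polygon with vertices (5,8), (3.8,8), (6.071,9.42), (6.235,9.235).
By the shoelace formula its area is 1.07.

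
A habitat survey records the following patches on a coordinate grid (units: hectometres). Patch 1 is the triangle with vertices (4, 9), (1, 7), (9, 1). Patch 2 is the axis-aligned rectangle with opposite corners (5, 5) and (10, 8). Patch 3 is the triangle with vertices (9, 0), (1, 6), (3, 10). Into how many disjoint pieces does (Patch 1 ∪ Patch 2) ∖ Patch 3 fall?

2

(Patch 1 ∪ Patch 2) ∖ Patch 3 splits into 2 disjoint pieces (area 16.9165, area 0.1932).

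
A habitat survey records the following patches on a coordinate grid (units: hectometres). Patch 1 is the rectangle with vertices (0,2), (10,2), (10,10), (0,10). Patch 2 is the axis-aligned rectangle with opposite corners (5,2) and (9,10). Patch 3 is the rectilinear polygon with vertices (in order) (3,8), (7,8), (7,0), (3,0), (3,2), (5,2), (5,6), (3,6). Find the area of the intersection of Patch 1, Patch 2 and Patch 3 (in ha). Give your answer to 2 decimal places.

The intersection is the polygon with vertices (5,2), (5,6), (5,8), (7,8), (7,2).
By the shoelace formula its area is 12.00.

12.00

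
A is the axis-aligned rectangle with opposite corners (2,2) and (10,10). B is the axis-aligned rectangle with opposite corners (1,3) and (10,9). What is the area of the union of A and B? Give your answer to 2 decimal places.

By inclusion–exclusion:
Individual areas: |A| = 64, |B| = 54.
|A∩B|: x∈[2,10], y∈[3,9] → 8·6 = 48.
|A ∪ B| = 118 − 48 = 70.00.

70.00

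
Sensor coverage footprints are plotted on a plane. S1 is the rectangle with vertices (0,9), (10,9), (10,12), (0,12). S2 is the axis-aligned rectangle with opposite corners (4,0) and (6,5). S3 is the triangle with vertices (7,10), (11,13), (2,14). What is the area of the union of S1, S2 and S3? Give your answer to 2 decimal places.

50.33

By inclusion–exclusion:
Individual areas: |S1| = 30, |S2| = 10, |S3| = 15.5.
|S1∩S2| = 0 (no overlap).
|S1∩S3| = 5.1667.
|S2∩S3| = 0.
|S1∩S2∩S3| = 0.
|S1 ∪ S2 ∪ S3| = 55.5 − 5.1667 + 0 = 50.33.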